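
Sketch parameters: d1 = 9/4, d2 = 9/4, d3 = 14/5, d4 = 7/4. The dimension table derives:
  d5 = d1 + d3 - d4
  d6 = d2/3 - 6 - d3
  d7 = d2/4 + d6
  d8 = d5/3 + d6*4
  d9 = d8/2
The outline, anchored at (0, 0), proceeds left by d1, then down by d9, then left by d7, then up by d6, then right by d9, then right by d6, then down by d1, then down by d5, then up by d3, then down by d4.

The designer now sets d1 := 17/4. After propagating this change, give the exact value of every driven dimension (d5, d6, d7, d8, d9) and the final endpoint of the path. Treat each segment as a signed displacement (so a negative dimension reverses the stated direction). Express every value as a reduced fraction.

Apply edit: d1 := 17/4
  d5 = d1 + d3 - d4 = 53/10
  d6 = d2/3 - 6 - d3 = -161/20
  d7 = d2/4 + d6 = -599/80
  d8 = d5/3 + d6*4 = -913/30
  d9 = d8/2 = -913/60
Walk from origin (0, 0):
  seg 1: left by d1 = 17/4 → (-17/4, 0)
  seg 2: down by d9 = -913/60 → (-17/4, 913/60)
  seg 3: left by d7 = -599/80 → (259/80, 913/60)
  seg 4: up by d6 = -161/20 → (259/80, 43/6)
  seg 5: right by d9 = -913/60 → (-575/48, 43/6)
  seg 6: right by d6 = -161/20 → (-4807/240, 43/6)
  seg 7: down by d1 = 17/4 → (-4807/240, 35/12)
  seg 8: down by d5 = 53/10 → (-4807/240, -143/60)
  seg 9: up by d3 = 14/5 → (-4807/240, 5/12)
  seg 10: down by d4 = 7/4 → (-4807/240, -4/3)

d5 = 53/10
d6 = -161/20
d7 = -599/80
d8 = -913/30
d9 = -913/60
endpoint = (-4807/240, -4/3)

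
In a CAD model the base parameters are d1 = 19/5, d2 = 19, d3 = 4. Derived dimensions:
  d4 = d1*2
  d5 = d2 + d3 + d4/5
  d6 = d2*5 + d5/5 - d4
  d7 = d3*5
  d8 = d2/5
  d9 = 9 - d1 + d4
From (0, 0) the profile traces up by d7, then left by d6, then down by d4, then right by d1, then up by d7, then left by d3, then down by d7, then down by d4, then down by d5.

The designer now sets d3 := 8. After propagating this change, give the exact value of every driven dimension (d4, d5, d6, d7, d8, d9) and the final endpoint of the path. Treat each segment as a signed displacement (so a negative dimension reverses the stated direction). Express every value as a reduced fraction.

d4 = 38/5
d5 = 713/25
d6 = 11638/125
d7 = 40
d8 = 19/5
d9 = 64/5
endpoint = (-12163/125, -93/25)

Apply edit: d3 := 8
  d4 = d1*2 = 38/5
  d5 = d2 + d3 + d4/5 = 713/25
  d6 = d2*5 + d5/5 - d4 = 11638/125
  d7 = d3*5 = 40
  d8 = d2/5 = 19/5
  d9 = 9 - d1 + d4 = 64/5
Walk from origin (0, 0):
  seg 1: up by d7 = 40 → (0, 40)
  seg 2: left by d6 = 11638/125 → (-11638/125, 40)
  seg 3: down by d4 = 38/5 → (-11638/125, 162/5)
  seg 4: right by d1 = 19/5 → (-11163/125, 162/5)
  seg 5: up by d7 = 40 → (-11163/125, 362/5)
  seg 6: left by d3 = 8 → (-12163/125, 362/5)
  seg 7: down by d7 = 40 → (-12163/125, 162/5)
  seg 8: down by d4 = 38/5 → (-12163/125, 124/5)
  seg 9: down by d5 = 713/25 → (-12163/125, -93/25)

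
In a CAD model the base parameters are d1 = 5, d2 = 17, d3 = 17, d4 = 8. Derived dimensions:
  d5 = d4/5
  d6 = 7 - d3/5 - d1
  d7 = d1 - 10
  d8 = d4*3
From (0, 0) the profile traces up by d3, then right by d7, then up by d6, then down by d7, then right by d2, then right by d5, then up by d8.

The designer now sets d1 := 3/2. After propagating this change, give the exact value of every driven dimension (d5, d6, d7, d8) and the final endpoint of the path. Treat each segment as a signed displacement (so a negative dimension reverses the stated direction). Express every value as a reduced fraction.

d5 = 8/5
d6 = 21/10
d7 = -17/2
d8 = 24
endpoint = (101/10, 258/5)

Apply edit: d1 := 3/2
  d5 = d4/5 = 8/5
  d6 = 7 - d3/5 - d1 = 21/10
  d7 = d1 - 10 = -17/2
  d8 = d4*3 = 24
Walk from origin (0, 0):
  seg 1: up by d3 = 17 → (0, 17)
  seg 2: right by d7 = -17/2 → (-17/2, 17)
  seg 3: up by d6 = 21/10 → (-17/2, 191/10)
  seg 4: down by d7 = -17/2 → (-17/2, 138/5)
  seg 5: right by d2 = 17 → (17/2, 138/5)
  seg 6: right by d5 = 8/5 → (101/10, 138/5)
  seg 7: up by d8 = 24 → (101/10, 258/5)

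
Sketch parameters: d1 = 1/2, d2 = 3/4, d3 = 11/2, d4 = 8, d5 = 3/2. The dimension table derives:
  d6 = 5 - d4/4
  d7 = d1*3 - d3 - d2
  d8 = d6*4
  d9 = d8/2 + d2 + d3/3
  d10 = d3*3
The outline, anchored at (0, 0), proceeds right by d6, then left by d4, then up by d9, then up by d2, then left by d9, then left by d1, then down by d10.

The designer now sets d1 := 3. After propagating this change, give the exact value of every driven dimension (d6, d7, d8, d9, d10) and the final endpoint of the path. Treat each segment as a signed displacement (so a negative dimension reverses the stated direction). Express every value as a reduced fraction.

d6 = 3
d7 = 11/4
d8 = 12
d9 = 103/12
d10 = 33/2
endpoint = (-199/12, -43/6)

Apply edit: d1 := 3
  d6 = 5 - d4/4 = 3
  d7 = d1*3 - d3 - d2 = 11/4
  d8 = d6*4 = 12
  d9 = d8/2 + d2 + d3/3 = 103/12
  d10 = d3*3 = 33/2
Walk from origin (0, 0):
  seg 1: right by d6 = 3 → (3, 0)
  seg 2: left by d4 = 8 → (-5, 0)
  seg 3: up by d9 = 103/12 → (-5, 103/12)
  seg 4: up by d2 = 3/4 → (-5, 28/3)
  seg 5: left by d9 = 103/12 → (-163/12, 28/3)
  seg 6: left by d1 = 3 → (-199/12, 28/3)
  seg 7: down by d10 = 33/2 → (-199/12, -43/6)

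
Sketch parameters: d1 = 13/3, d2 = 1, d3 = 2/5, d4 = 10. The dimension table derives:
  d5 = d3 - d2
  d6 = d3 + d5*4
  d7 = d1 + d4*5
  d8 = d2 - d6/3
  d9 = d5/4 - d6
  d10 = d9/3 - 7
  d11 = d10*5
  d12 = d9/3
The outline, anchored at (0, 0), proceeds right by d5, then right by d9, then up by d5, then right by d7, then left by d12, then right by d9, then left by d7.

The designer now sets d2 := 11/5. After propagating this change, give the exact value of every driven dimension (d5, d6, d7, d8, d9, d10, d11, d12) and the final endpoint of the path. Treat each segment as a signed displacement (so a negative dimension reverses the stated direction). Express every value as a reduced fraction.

Apply edit: d2 := 11/5
  d5 = d3 - d2 = -9/5
  d6 = d3 + d5*4 = -34/5
  d7 = d1 + d4*5 = 163/3
  d8 = d2 - d6/3 = 67/15
  d9 = d5/4 - d6 = 127/20
  d10 = d9/3 - 7 = -293/60
  d11 = d10*5 = -293/12
  d12 = d9/3 = 127/60
Walk from origin (0, 0):
  seg 1: right by d5 = -9/5 → (-9/5, 0)
  seg 2: right by d9 = 127/20 → (91/20, 0)
  seg 3: up by d5 = -9/5 → (91/20, -9/5)
  seg 4: right by d7 = 163/3 → (3533/60, -9/5)
  seg 5: left by d12 = 127/60 → (1703/30, -9/5)
  seg 6: right by d9 = 127/20 → (3787/60, -9/5)
  seg 7: left by d7 = 163/3 → (527/60, -9/5)

d5 = -9/5
d6 = -34/5
d7 = 163/3
d8 = 67/15
d9 = 127/20
d10 = -293/60
d11 = -293/12
d12 = 127/60
endpoint = (527/60, -9/5)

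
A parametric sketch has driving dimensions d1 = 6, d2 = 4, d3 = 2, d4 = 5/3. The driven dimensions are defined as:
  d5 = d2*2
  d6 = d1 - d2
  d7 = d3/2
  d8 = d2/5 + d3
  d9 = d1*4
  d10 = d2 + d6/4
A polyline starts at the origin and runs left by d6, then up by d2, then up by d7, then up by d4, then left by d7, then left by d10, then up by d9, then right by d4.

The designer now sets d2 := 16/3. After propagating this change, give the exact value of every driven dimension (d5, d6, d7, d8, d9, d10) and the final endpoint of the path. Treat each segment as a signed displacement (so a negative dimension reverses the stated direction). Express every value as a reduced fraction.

d5 = 32/3
d6 = 2/3
d7 = 1
d8 = 46/15
d9 = 24
d10 = 11/2
endpoint = (-11/2, 32)

Apply edit: d2 := 16/3
  d5 = d2*2 = 32/3
  d6 = d1 - d2 = 2/3
  d7 = d3/2 = 1
  d8 = d2/5 + d3 = 46/15
  d9 = d1*4 = 24
  d10 = d2 + d6/4 = 11/2
Walk from origin (0, 0):
  seg 1: left by d6 = 2/3 → (-2/3, 0)
  seg 2: up by d2 = 16/3 → (-2/3, 16/3)
  seg 3: up by d7 = 1 → (-2/3, 19/3)
  seg 4: up by d4 = 5/3 → (-2/3, 8)
  seg 5: left by d7 = 1 → (-5/3, 8)
  seg 6: left by d10 = 11/2 → (-43/6, 8)
  seg 7: up by d9 = 24 → (-43/6, 32)
  seg 8: right by d4 = 5/3 → (-11/2, 32)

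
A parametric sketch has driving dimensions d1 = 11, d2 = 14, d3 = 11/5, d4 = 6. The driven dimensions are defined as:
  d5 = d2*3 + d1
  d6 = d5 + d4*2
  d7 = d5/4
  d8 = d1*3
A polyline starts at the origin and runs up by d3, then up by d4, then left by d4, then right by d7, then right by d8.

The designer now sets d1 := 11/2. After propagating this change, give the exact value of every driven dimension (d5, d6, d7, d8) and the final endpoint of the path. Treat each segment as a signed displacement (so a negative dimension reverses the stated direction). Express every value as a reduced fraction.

d5 = 95/2
d6 = 119/2
d7 = 95/8
d8 = 33/2
endpoint = (179/8, 41/5)

Apply edit: d1 := 11/2
  d5 = d2*3 + d1 = 95/2
  d6 = d5 + d4*2 = 119/2
  d7 = d5/4 = 95/8
  d8 = d1*3 = 33/2
Walk from origin (0, 0):
  seg 1: up by d3 = 11/5 → (0, 11/5)
  seg 2: up by d4 = 6 → (0, 41/5)
  seg 3: left by d4 = 6 → (-6, 41/5)
  seg 4: right by d7 = 95/8 → (47/8, 41/5)
  seg 5: right by d8 = 33/2 → (179/8, 41/5)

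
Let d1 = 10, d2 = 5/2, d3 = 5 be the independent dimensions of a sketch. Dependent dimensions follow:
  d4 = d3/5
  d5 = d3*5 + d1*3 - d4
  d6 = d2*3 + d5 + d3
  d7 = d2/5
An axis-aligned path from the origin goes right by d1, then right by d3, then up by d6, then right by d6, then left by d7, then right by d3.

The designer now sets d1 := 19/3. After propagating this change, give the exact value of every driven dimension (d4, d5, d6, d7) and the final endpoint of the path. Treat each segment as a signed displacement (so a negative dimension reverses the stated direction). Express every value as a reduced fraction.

Apply edit: d1 := 19/3
  d4 = d3/5 = 1
  d5 = d3*5 + d1*3 - d4 = 43
  d6 = d2*3 + d5 + d3 = 111/2
  d7 = d2/5 = 1/2
Walk from origin (0, 0):
  seg 1: right by d1 = 19/3 → (19/3, 0)
  seg 2: right by d3 = 5 → (34/3, 0)
  seg 3: up by d6 = 111/2 → (34/3, 111/2)
  seg 4: right by d6 = 111/2 → (401/6, 111/2)
  seg 5: left by d7 = 1/2 → (199/3, 111/2)
  seg 6: right by d3 = 5 → (214/3, 111/2)

d4 = 1
d5 = 43
d6 = 111/2
d7 = 1/2
endpoint = (214/3, 111/2)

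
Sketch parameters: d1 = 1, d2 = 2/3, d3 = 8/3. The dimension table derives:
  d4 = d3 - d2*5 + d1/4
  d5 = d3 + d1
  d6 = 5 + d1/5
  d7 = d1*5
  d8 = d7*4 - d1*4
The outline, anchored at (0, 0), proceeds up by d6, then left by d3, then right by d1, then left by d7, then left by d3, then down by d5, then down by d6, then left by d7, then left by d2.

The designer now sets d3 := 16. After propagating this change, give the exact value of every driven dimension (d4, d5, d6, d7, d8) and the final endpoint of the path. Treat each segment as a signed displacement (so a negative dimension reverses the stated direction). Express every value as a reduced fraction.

d4 = 155/12
d5 = 17
d6 = 26/5
d7 = 5
d8 = 16
endpoint = (-125/3, -17)

Apply edit: d3 := 16
  d4 = d3 - d2*5 + d1/4 = 155/12
  d5 = d3 + d1 = 17
  d6 = 5 + d1/5 = 26/5
  d7 = d1*5 = 5
  d8 = d7*4 - d1*4 = 16
Walk from origin (0, 0):
  seg 1: up by d6 = 26/5 → (0, 26/5)
  seg 2: left by d3 = 16 → (-16, 26/5)
  seg 3: right by d1 = 1 → (-15, 26/5)
  seg 4: left by d7 = 5 → (-20, 26/5)
  seg 5: left by d3 = 16 → (-36, 26/5)
  seg 6: down by d5 = 17 → (-36, -59/5)
  seg 7: down by d6 = 26/5 → (-36, -17)
  seg 8: left by d7 = 5 → (-41, -17)
  seg 9: left by d2 = 2/3 → (-125/3, -17)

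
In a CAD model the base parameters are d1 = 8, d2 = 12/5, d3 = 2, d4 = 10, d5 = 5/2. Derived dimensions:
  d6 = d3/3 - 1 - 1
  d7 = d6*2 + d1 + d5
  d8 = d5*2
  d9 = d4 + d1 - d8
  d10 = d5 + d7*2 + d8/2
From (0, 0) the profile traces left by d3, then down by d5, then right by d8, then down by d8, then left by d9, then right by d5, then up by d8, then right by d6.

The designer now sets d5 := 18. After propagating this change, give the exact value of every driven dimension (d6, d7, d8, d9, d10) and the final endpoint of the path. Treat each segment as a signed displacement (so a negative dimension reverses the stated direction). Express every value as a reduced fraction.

Apply edit: d5 := 18
  d6 = d3/3 - 1 - 1 = -4/3
  d7 = d6*2 + d1 + d5 = 70/3
  d8 = d5*2 = 36
  d9 = d4 + d1 - d8 = -18
  d10 = d5 + d7*2 + d8/2 = 248/3
Walk from origin (0, 0):
  seg 1: left by d3 = 2 → (-2, 0)
  seg 2: down by d5 = 18 → (-2, -18)
  seg 3: right by d8 = 36 → (34, -18)
  seg 4: down by d8 = 36 → (34, -54)
  seg 5: left by d9 = -18 → (52, -54)
  seg 6: right by d5 = 18 → (70, -54)
  seg 7: up by d8 = 36 → (70, -18)
  seg 8: right by d6 = -4/3 → (206/3, -18)

d6 = -4/3
d7 = 70/3
d8 = 36
d9 = -18
d10 = 248/3
endpoint = (206/3, -18)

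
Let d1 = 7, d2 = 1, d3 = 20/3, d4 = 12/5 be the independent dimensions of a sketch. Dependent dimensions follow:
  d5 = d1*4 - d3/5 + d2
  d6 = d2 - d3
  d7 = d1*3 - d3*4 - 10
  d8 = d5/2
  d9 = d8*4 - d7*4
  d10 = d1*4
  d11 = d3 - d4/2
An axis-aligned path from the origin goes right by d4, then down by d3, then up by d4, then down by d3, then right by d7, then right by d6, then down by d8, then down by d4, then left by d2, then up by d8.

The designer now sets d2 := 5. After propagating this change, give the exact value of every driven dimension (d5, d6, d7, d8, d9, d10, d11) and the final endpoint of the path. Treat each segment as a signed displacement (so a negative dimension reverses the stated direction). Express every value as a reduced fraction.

d5 = 95/3
d6 = -5/3
d7 = -47/3
d8 = 95/6
d9 = 126
d10 = 28
d11 = 82/15
endpoint = (-299/15, -40/3)

Apply edit: d2 := 5
  d5 = d1*4 - d3/5 + d2 = 95/3
  d6 = d2 - d3 = -5/3
  d7 = d1*3 - d3*4 - 10 = -47/3
  d8 = d5/2 = 95/6
  d9 = d8*4 - d7*4 = 126
  d10 = d1*4 = 28
  d11 = d3 - d4/2 = 82/15
Walk from origin (0, 0):
  seg 1: right by d4 = 12/5 → (12/5, 0)
  seg 2: down by d3 = 20/3 → (12/5, -20/3)
  seg 3: up by d4 = 12/5 → (12/5, -64/15)
  seg 4: down by d3 = 20/3 → (12/5, -164/15)
  seg 5: right by d7 = -47/3 → (-199/15, -164/15)
  seg 6: right by d6 = -5/3 → (-224/15, -164/15)
  seg 7: down by d8 = 95/6 → (-224/15, -803/30)
  seg 8: down by d4 = 12/5 → (-224/15, -175/6)
  seg 9: left by d2 = 5 → (-299/15, -175/6)
  seg 10: up by d8 = 95/6 → (-299/15, -40/3)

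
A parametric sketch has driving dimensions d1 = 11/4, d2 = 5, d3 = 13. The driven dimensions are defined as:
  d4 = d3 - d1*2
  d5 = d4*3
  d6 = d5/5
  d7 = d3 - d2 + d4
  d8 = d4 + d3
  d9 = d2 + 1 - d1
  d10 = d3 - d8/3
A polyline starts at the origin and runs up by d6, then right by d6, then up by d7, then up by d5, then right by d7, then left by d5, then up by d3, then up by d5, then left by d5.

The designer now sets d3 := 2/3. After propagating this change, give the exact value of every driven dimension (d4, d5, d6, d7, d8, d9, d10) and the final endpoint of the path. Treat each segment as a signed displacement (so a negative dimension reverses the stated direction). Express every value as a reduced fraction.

d4 = -29/6
d5 = -29/2
d6 = -29/10
d7 = -55/6
d8 = -25/6
d9 = 13/4
d10 = 37/18
endpoint = (254/15, -202/5)

Apply edit: d3 := 2/3
  d4 = d3 - d1*2 = -29/6
  d5 = d4*3 = -29/2
  d6 = d5/5 = -29/10
  d7 = d3 - d2 + d4 = -55/6
  d8 = d4 + d3 = -25/6
  d9 = d2 + 1 - d1 = 13/4
  d10 = d3 - d8/3 = 37/18
Walk from origin (0, 0):
  seg 1: up by d6 = -29/10 → (0, -29/10)
  seg 2: right by d6 = -29/10 → (-29/10, -29/10)
  seg 3: up by d7 = -55/6 → (-29/10, -181/15)
  seg 4: up by d5 = -29/2 → (-29/10, -797/30)
  seg 5: right by d7 = -55/6 → (-181/15, -797/30)
  seg 6: left by d5 = -29/2 → (73/30, -797/30)
  seg 7: up by d3 = 2/3 → (73/30, -259/10)
  seg 8: up by d5 = -29/2 → (73/30, -202/5)
  seg 9: left by d5 = -29/2 → (254/15, -202/5)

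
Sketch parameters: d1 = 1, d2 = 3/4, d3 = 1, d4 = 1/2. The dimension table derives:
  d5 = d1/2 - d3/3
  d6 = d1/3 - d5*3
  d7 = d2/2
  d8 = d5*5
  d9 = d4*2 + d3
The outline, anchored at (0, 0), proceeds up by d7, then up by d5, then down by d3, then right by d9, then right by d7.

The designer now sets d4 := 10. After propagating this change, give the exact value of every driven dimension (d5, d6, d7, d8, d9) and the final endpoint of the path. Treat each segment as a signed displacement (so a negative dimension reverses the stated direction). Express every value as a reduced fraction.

d5 = 1/6
d6 = -1/6
d7 = 3/8
d8 = 5/6
d9 = 21
endpoint = (171/8, -11/24)

Apply edit: d4 := 10
  d5 = d1/2 - d3/3 = 1/6
  d6 = d1/3 - d5*3 = -1/6
  d7 = d2/2 = 3/8
  d8 = d5*5 = 5/6
  d9 = d4*2 + d3 = 21
Walk from origin (0, 0):
  seg 1: up by d7 = 3/8 → (0, 3/8)
  seg 2: up by d5 = 1/6 → (0, 13/24)
  seg 3: down by d3 = 1 → (0, -11/24)
  seg 4: right by d9 = 21 → (21, -11/24)
  seg 5: right by d7 = 3/8 → (171/8, -11/24)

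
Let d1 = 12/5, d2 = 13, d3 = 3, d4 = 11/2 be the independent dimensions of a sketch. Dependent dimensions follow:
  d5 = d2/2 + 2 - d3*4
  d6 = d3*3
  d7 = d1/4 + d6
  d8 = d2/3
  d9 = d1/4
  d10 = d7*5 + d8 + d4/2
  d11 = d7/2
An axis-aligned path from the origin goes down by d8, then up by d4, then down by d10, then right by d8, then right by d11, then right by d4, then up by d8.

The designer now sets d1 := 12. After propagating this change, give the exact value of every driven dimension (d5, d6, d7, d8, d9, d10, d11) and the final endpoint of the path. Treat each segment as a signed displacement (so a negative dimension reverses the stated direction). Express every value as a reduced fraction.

Apply edit: d1 := 12
  d5 = d2/2 + 2 - d3*4 = -7/2
  d6 = d3*3 = 9
  d7 = d1/4 + d6 = 12
  d8 = d2/3 = 13/3
  d9 = d1/4 = 3
  d10 = d7*5 + d8 + d4/2 = 805/12
  d11 = d7/2 = 6
Walk from origin (0, 0):
  seg 1: down by d8 = 13/3 → (0, -13/3)
  seg 2: up by d4 = 11/2 → (0, 7/6)
  seg 3: down by d10 = 805/12 → (0, -791/12)
  seg 4: right by d8 = 13/3 → (13/3, -791/12)
  seg 5: right by d11 = 6 → (31/3, -791/12)
  seg 6: right by d4 = 11/2 → (95/6, -791/12)
  seg 7: up by d8 = 13/3 → (95/6, -739/12)

d5 = -7/2
d6 = 9
d7 = 12
d8 = 13/3
d9 = 3
d10 = 805/12
d11 = 6
endpoint = (95/6, -739/12)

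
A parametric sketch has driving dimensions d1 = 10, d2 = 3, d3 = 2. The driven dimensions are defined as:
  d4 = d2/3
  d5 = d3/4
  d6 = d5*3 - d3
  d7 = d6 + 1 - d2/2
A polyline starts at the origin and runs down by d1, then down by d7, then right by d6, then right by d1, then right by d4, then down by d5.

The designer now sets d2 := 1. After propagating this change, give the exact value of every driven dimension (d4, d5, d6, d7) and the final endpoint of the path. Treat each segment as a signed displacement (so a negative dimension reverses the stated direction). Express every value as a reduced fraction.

Apply edit: d2 := 1
  d4 = d2/3 = 1/3
  d5 = d3/4 = 1/2
  d6 = d5*3 - d3 = -1/2
  d7 = d6 + 1 - d2/2 = 0
Walk from origin (0, 0):
  seg 1: down by d1 = 10 → (0, -10)
  seg 2: down by d7 = 0 → (0, -10)
  seg 3: right by d6 = -1/2 → (-1/2, -10)
  seg 4: right by d1 = 10 → (19/2, -10)
  seg 5: right by d4 = 1/3 → (59/6, -10)
  seg 6: down by d5 = 1/2 → (59/6, -21/2)

d4 = 1/3
d5 = 1/2
d6 = -1/2
d7 = 0
endpoint = (59/6, -21/2)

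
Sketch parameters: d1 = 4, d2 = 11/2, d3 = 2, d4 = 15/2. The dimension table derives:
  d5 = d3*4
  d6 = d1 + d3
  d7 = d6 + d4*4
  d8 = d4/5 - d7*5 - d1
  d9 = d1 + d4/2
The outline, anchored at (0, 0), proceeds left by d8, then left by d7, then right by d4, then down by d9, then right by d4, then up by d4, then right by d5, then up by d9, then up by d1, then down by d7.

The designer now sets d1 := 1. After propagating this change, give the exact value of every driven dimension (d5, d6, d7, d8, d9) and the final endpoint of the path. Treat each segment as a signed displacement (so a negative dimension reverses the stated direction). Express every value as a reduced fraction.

Apply edit: d1 := 1
  d5 = d3*4 = 8
  d6 = d1 + d3 = 3
  d7 = d6 + d4*4 = 33
  d8 = d4/5 - d7*5 - d1 = -329/2
  d9 = d1 + d4/2 = 19/4
Walk from origin (0, 0):
  seg 1: left by d8 = -329/2 → (329/2, 0)
  seg 2: left by d7 = 33 → (263/2, 0)
  seg 3: right by d4 = 15/2 → (139, 0)
  seg 4: down by d9 = 19/4 → (139, -19/4)
  seg 5: right by d4 = 15/2 → (293/2, -19/4)
  seg 6: up by d4 = 15/2 → (293/2, 11/4)
  seg 7: right by d5 = 8 → (309/2, 11/4)
  seg 8: up by d9 = 19/4 → (309/2, 15/2)
  seg 9: up by d1 = 1 → (309/2, 17/2)
  seg 10: down by d7 = 33 → (309/2, -49/2)

d5 = 8
d6 = 3
d7 = 33
d8 = -329/2
d9 = 19/4
endpoint = (309/2, -49/2)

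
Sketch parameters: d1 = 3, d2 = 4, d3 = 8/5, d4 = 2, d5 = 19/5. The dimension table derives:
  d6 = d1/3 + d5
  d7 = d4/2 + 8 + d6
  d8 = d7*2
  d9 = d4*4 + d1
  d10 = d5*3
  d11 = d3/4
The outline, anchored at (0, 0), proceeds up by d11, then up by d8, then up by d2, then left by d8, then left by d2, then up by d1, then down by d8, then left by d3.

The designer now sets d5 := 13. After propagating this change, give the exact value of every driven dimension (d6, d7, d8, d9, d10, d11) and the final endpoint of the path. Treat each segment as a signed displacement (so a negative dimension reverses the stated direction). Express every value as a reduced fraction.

d6 = 14
d7 = 23
d8 = 46
d9 = 11
d10 = 39
d11 = 2/5
endpoint = (-258/5, 37/5)

Apply edit: d5 := 13
  d6 = d1/3 + d5 = 14
  d7 = d4/2 + 8 + d6 = 23
  d8 = d7*2 = 46
  d9 = d4*4 + d1 = 11
  d10 = d5*3 = 39
  d11 = d3/4 = 2/5
Walk from origin (0, 0):
  seg 1: up by d11 = 2/5 → (0, 2/5)
  seg 2: up by d8 = 46 → (0, 232/5)
  seg 3: up by d2 = 4 → (0, 252/5)
  seg 4: left by d8 = 46 → (-46, 252/5)
  seg 5: left by d2 = 4 → (-50, 252/5)
  seg 6: up by d1 = 3 → (-50, 267/5)
  seg 7: down by d8 = 46 → (-50, 37/5)
  seg 8: left by d3 = 8/5 → (-258/5, 37/5)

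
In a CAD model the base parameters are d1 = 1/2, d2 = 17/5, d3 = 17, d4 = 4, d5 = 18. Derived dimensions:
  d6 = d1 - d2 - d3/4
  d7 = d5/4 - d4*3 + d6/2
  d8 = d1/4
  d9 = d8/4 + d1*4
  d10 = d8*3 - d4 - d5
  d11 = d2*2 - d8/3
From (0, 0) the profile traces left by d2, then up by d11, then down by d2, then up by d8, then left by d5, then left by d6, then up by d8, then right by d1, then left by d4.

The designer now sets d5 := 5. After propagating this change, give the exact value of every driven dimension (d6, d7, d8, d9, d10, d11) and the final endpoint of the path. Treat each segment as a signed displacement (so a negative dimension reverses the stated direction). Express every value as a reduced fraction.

d6 = -143/20
d7 = -573/40
d8 = 1/8
d9 = 65/32
d10 = -69/8
d11 = 811/120
endpoint = (-19/4, 433/120)

Apply edit: d5 := 5
  d6 = d1 - d2 - d3/4 = -143/20
  d7 = d5/4 - d4*3 + d6/2 = -573/40
  d8 = d1/4 = 1/8
  d9 = d8/4 + d1*4 = 65/32
  d10 = d8*3 - d4 - d5 = -69/8
  d11 = d2*2 - d8/3 = 811/120
Walk from origin (0, 0):
  seg 1: left by d2 = 17/5 → (-17/5, 0)
  seg 2: up by d11 = 811/120 → (-17/5, 811/120)
  seg 3: down by d2 = 17/5 → (-17/5, 403/120)
  seg 4: up by d8 = 1/8 → (-17/5, 209/60)
  seg 5: left by d5 = 5 → (-42/5, 209/60)
  seg 6: left by d6 = -143/20 → (-5/4, 209/60)
  seg 7: up by d8 = 1/8 → (-5/4, 433/120)
  seg 8: right by d1 = 1/2 → (-3/4, 433/120)
  seg 9: left by d4 = 4 → (-19/4, 433/120)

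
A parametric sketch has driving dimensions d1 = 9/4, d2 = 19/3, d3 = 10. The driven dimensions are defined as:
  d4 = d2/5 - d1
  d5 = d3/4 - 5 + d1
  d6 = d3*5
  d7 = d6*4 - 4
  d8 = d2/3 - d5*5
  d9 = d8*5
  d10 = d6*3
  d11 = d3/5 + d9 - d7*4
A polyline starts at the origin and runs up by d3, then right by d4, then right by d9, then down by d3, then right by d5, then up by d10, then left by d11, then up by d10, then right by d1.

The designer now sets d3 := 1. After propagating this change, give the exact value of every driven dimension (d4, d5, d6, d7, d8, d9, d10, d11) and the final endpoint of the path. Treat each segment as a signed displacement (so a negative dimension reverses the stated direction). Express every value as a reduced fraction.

Apply edit: d3 := 1
  d4 = d2/5 - d1 = -59/60
  d5 = d3/4 - 5 + d1 = -5/2
  d6 = d3*5 = 5
  d7 = d6*4 - 4 = 16
  d8 = d2/3 - d5*5 = 263/18
  d9 = d8*5 = 1315/18
  d10 = d6*3 = 15
  d11 = d3/5 + d9 - d7*4 = 833/90
Walk from origin (0, 0):
  seg 1: up by d3 = 1 → (0, 1)
  seg 2: right by d4 = -59/60 → (-59/60, 1)
  seg 3: right by d9 = 1315/18 → (12973/180, 1)
  seg 4: down by d3 = 1 → (12973/180, 0)
  seg 5: right by d5 = -5/2 → (12523/180, 0)
  seg 6: up by d10 = 15 → (12523/180, 15)
  seg 7: left by d11 = 833/90 → (3619/60, 15)
  seg 8: up by d10 = 15 → (3619/60, 30)
  seg 9: right by d1 = 9/4 → (1877/30, 30)

d4 = -59/60
d5 = -5/2
d6 = 5
d7 = 16
d8 = 263/18
d9 = 1315/18
d10 = 15
d11 = 833/90
endpoint = (1877/30, 30)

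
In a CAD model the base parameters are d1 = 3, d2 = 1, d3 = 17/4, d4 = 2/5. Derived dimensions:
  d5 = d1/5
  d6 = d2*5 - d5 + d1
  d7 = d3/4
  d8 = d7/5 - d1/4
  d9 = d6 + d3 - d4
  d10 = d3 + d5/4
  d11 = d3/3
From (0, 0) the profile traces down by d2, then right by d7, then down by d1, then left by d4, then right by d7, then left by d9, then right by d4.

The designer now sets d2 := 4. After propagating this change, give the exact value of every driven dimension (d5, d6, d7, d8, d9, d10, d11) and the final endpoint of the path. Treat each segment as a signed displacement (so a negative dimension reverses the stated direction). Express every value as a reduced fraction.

Apply edit: d2 := 4
  d5 = d1/5 = 3/5
  d6 = d2*5 - d5 + d1 = 112/5
  d7 = d3/4 = 17/16
  d8 = d7/5 - d1/4 = -43/80
  d9 = d6 + d3 - d4 = 105/4
  d10 = d3 + d5/4 = 22/5
  d11 = d3/3 = 17/12
Walk from origin (0, 0):
  seg 1: down by d2 = 4 → (0, -4)
  seg 2: right by d7 = 17/16 → (17/16, -4)
  seg 3: down by d1 = 3 → (17/16, -7)
  seg 4: left by d4 = 2/5 → (53/80, -7)
  seg 5: right by d7 = 17/16 → (69/40, -7)
  seg 6: left by d9 = 105/4 → (-981/40, -7)
  seg 7: right by d4 = 2/5 → (-193/8, -7)

d5 = 3/5
d6 = 112/5
d7 = 17/16
d8 = -43/80
d9 = 105/4
d10 = 22/5
d11 = 17/12
endpoint = (-193/8, -7)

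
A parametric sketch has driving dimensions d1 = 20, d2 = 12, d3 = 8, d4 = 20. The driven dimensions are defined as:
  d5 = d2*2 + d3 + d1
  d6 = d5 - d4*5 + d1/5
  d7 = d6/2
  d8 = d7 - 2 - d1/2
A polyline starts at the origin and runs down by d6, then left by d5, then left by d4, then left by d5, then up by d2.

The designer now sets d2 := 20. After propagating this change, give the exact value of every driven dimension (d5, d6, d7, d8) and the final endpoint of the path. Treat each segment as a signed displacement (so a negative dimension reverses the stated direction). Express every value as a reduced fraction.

d5 = 68
d6 = -28
d7 = -14
d8 = -26
endpoint = (-156, 48)

Apply edit: d2 := 20
  d5 = d2*2 + d3 + d1 = 68
  d6 = d5 - d4*5 + d1/5 = -28
  d7 = d6/2 = -14
  d8 = d7 - 2 - d1/2 = -26
Walk from origin (0, 0):
  seg 1: down by d6 = -28 → (0, 28)
  seg 2: left by d5 = 68 → (-68, 28)
  seg 3: left by d4 = 20 → (-88, 28)
  seg 4: left by d5 = 68 → (-156, 28)
  seg 5: up by d2 = 20 → (-156, 48)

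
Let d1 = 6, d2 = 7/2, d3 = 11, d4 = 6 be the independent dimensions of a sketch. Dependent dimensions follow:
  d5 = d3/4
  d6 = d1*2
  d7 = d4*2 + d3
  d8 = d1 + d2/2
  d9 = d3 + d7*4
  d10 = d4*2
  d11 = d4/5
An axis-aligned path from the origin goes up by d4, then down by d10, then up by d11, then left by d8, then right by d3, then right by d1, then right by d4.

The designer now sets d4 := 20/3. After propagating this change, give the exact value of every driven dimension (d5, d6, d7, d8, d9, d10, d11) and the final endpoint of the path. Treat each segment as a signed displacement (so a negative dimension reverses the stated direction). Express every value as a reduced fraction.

d5 = 11/4
d6 = 12
d7 = 73/3
d8 = 31/4
d9 = 325/3
d10 = 40/3
d11 = 4/3
endpoint = (191/12, -16/3)

Apply edit: d4 := 20/3
  d5 = d3/4 = 11/4
  d6 = d1*2 = 12
  d7 = d4*2 + d3 = 73/3
  d8 = d1 + d2/2 = 31/4
  d9 = d3 + d7*4 = 325/3
  d10 = d4*2 = 40/3
  d11 = d4/5 = 4/3
Walk from origin (0, 0):
  seg 1: up by d4 = 20/3 → (0, 20/3)
  seg 2: down by d10 = 40/3 → (0, -20/3)
  seg 3: up by d11 = 4/3 → (0, -16/3)
  seg 4: left by d8 = 31/4 → (-31/4, -16/3)
  seg 5: right by d3 = 11 → (13/4, -16/3)
  seg 6: right by d1 = 6 → (37/4, -16/3)
  seg 7: right by d4 = 20/3 → (191/12, -16/3)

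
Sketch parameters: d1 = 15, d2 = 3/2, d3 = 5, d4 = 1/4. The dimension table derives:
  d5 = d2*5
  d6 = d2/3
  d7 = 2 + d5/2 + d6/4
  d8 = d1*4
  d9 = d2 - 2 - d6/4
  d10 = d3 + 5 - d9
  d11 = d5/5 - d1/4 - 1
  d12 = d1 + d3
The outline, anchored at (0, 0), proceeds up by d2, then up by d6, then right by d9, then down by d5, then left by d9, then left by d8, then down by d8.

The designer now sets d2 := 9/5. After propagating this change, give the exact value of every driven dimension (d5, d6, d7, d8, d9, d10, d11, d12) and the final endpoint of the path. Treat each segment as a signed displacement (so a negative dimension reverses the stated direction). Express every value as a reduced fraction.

Apply edit: d2 := 9/5
  d5 = d2*5 = 9
  d6 = d2/3 = 3/5
  d7 = 2 + d5/2 + d6/4 = 133/20
  d8 = d1*4 = 60
  d9 = d2 - 2 - d6/4 = -7/20
  d10 = d3 + 5 - d9 = 207/20
  d11 = d5/5 - d1/4 - 1 = -59/20
  d12 = d1 + d3 = 20
Walk from origin (0, 0):
  seg 1: up by d2 = 9/5 → (0, 9/5)
  seg 2: up by d6 = 3/5 → (0, 12/5)
  seg 3: right by d9 = -7/20 → (-7/20, 12/5)
  seg 4: down by d5 = 9 → (-7/20, -33/5)
  seg 5: left by d9 = -7/20 → (0, -33/5)
  seg 6: left by d8 = 60 → (-60, -33/5)
  seg 7: down by d8 = 60 → (-60, -333/5)

d5 = 9
d6 = 3/5
d7 = 133/20
d8 = 60
d9 = -7/20
d10 = 207/20
d11 = -59/20
d12 = 20
endpoint = (-60, -333/5)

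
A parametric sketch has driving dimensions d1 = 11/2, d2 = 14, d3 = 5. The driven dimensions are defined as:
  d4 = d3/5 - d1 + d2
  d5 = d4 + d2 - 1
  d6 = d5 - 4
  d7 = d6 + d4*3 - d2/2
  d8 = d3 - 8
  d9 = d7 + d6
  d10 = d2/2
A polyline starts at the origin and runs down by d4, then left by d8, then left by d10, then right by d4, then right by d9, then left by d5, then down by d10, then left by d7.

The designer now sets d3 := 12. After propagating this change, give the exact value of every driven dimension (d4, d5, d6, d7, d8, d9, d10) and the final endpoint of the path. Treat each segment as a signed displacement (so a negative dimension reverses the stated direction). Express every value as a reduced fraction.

Apply edit: d3 := 12
  d4 = d3/5 - d1 + d2 = 109/10
  d5 = d4 + d2 - 1 = 239/10
  d6 = d5 - 4 = 199/10
  d7 = d6 + d4*3 - d2/2 = 228/5
  d8 = d3 - 8 = 4
  d9 = d7 + d6 = 131/2
  d10 = d2/2 = 7
Walk from origin (0, 0):
  seg 1: down by d4 = 109/10 → (0, -109/10)
  seg 2: left by d8 = 4 → (-4, -109/10)
  seg 3: left by d10 = 7 → (-11, -109/10)
  seg 4: right by d4 = 109/10 → (-1/10, -109/10)
  seg 5: right by d9 = 131/2 → (327/5, -109/10)
  seg 6: left by d5 = 239/10 → (83/2, -109/10)
  seg 7: down by d10 = 7 → (83/2, -179/10)
  seg 8: left by d7 = 228/5 → (-41/10, -179/10)

d4 = 109/10
d5 = 239/10
d6 = 199/10
d7 = 228/5
d8 = 4
d9 = 131/2
d10 = 7
endpoint = (-41/10, -179/10)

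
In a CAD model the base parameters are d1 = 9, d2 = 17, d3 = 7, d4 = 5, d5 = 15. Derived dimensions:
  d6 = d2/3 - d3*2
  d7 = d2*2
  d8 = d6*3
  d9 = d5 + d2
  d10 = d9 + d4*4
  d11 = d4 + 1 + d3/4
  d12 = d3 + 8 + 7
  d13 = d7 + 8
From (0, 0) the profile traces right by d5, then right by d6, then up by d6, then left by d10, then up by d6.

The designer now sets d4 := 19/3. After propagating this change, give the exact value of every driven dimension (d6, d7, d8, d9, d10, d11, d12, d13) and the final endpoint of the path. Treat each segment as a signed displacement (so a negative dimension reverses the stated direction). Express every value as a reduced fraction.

Apply edit: d4 := 19/3
  d6 = d2/3 - d3*2 = -25/3
  d7 = d2*2 = 34
  d8 = d6*3 = -25
  d9 = d5 + d2 = 32
  d10 = d9 + d4*4 = 172/3
  d11 = d4 + 1 + d3/4 = 109/12
  d12 = d3 + 8 + 7 = 22
  d13 = d7 + 8 = 42
Walk from origin (0, 0):
  seg 1: right by d5 = 15 → (15, 0)
  seg 2: right by d6 = -25/3 → (20/3, 0)
  seg 3: up by d6 = -25/3 → (20/3, -25/3)
  seg 4: left by d10 = 172/3 → (-152/3, -25/3)
  seg 5: up by d6 = -25/3 → (-152/3, -50/3)

d6 = -25/3
d7 = 34
d8 = -25
d9 = 32
d10 = 172/3
d11 = 109/12
d12 = 22
d13 = 42
endpoint = (-152/3, -50/3)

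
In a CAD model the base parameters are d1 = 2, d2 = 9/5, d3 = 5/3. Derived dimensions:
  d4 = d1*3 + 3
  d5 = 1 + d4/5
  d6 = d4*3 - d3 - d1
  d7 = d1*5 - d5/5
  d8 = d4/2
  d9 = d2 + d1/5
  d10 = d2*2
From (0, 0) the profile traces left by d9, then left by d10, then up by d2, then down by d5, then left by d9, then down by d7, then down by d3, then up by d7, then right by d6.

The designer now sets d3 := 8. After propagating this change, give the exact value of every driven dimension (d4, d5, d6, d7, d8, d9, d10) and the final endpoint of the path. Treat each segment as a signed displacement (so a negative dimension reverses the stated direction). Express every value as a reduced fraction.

d4 = 9
d5 = 14/5
d6 = 17
d7 = 236/25
d8 = 9/2
d9 = 11/5
d10 = 18/5
endpoint = (9, -9)

Apply edit: d3 := 8
  d4 = d1*3 + 3 = 9
  d5 = 1 + d4/5 = 14/5
  d6 = d4*3 - d3 - d1 = 17
  d7 = d1*5 - d5/5 = 236/25
  d8 = d4/2 = 9/2
  d9 = d2 + d1/5 = 11/5
  d10 = d2*2 = 18/5
Walk from origin (0, 0):
  seg 1: left by d9 = 11/5 → (-11/5, 0)
  seg 2: left by d10 = 18/5 → (-29/5, 0)
  seg 3: up by d2 = 9/5 → (-29/5, 9/5)
  seg 4: down by d5 = 14/5 → (-29/5, -1)
  seg 5: left by d9 = 11/5 → (-8, -1)
  seg 6: down by d7 = 236/25 → (-8, -261/25)
  seg 7: down by d3 = 8 → (-8, -461/25)
  seg 8: up by d7 = 236/25 → (-8, -9)
  seg 9: right by d6 = 17 → (9, -9)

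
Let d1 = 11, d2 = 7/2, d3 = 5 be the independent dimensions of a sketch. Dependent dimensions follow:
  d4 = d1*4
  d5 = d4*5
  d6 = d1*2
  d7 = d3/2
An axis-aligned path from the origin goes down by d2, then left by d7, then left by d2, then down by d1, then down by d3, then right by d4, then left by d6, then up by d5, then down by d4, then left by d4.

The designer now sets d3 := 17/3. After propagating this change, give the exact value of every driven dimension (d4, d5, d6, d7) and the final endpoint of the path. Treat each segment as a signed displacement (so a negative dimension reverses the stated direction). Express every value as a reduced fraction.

d4 = 44
d5 = 220
d6 = 22
d7 = 17/6
endpoint = (-85/3, 935/6)

Apply edit: d3 := 17/3
  d4 = d1*4 = 44
  d5 = d4*5 = 220
  d6 = d1*2 = 22
  d7 = d3/2 = 17/6
Walk from origin (0, 0):
  seg 1: down by d2 = 7/2 → (0, -7/2)
  seg 2: left by d7 = 17/6 → (-17/6, -7/2)
  seg 3: left by d2 = 7/2 → (-19/3, -7/2)
  seg 4: down by d1 = 11 → (-19/3, -29/2)
  seg 5: down by d3 = 17/3 → (-19/3, -121/6)
  seg 6: right by d4 = 44 → (113/3, -121/6)
  seg 7: left by d6 = 22 → (47/3, -121/6)
  seg 8: up by d5 = 220 → (47/3, 1199/6)
  seg 9: down by d4 = 44 → (47/3, 935/6)
  seg 10: left by d4 = 44 → (-85/3, 935/6)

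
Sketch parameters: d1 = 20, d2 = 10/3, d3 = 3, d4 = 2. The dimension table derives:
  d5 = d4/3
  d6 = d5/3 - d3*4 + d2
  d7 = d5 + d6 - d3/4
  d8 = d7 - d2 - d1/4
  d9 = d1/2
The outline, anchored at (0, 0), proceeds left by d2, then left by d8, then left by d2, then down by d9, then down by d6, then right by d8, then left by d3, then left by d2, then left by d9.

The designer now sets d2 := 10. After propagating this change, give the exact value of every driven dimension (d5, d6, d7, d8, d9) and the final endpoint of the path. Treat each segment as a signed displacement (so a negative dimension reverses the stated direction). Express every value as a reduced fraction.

d5 = 2/3
d6 = -16/9
d7 = -67/36
d8 = -607/36
d9 = 10
endpoint = (-43, -74/9)

Apply edit: d2 := 10
  d5 = d4/3 = 2/3
  d6 = d5/3 - d3*4 + d2 = -16/9
  d7 = d5 + d6 - d3/4 = -67/36
  d8 = d7 - d2 - d1/4 = -607/36
  d9 = d1/2 = 10
Walk from origin (0, 0):
  seg 1: left by d2 = 10 → (-10, 0)
  seg 2: left by d8 = -607/36 → (247/36, 0)
  seg 3: left by d2 = 10 → (-113/36, 0)
  seg 4: down by d9 = 10 → (-113/36, -10)
  seg 5: down by d6 = -16/9 → (-113/36, -74/9)
  seg 6: right by d8 = -607/36 → (-20, -74/9)
  seg 7: left by d3 = 3 → (-23, -74/9)
  seg 8: left by d2 = 10 → (-33, -74/9)
  seg 9: left by d9 = 10 → (-43, -74/9)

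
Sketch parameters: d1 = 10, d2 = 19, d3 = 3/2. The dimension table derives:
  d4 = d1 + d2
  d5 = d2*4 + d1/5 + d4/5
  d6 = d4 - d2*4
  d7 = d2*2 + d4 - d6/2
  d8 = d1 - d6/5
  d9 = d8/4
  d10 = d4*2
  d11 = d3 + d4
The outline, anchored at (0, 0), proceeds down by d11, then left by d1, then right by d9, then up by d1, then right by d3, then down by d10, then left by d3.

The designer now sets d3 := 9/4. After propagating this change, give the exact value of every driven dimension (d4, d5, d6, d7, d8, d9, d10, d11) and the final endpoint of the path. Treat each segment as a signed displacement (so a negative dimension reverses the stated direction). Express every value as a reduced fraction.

d4 = 29
d5 = 419/5
d6 = -47
d7 = 181/2
d8 = 97/5
d9 = 97/20
d10 = 58
d11 = 125/4
endpoint = (-103/20, -317/4)

Apply edit: d3 := 9/4
  d4 = d1 + d2 = 29
  d5 = d2*4 + d1/5 + d4/5 = 419/5
  d6 = d4 - d2*4 = -47
  d7 = d2*2 + d4 - d6/2 = 181/2
  d8 = d1 - d6/5 = 97/5
  d9 = d8/4 = 97/20
  d10 = d4*2 = 58
  d11 = d3 + d4 = 125/4
Walk from origin (0, 0):
  seg 1: down by d11 = 125/4 → (0, -125/4)
  seg 2: left by d1 = 10 → (-10, -125/4)
  seg 3: right by d9 = 97/20 → (-103/20, -125/4)
  seg 4: up by d1 = 10 → (-103/20, -85/4)
  seg 5: right by d3 = 9/4 → (-29/10, -85/4)
  seg 6: down by d10 = 58 → (-29/10, -317/4)
  seg 7: left by d3 = 9/4 → (-103/20, -317/4)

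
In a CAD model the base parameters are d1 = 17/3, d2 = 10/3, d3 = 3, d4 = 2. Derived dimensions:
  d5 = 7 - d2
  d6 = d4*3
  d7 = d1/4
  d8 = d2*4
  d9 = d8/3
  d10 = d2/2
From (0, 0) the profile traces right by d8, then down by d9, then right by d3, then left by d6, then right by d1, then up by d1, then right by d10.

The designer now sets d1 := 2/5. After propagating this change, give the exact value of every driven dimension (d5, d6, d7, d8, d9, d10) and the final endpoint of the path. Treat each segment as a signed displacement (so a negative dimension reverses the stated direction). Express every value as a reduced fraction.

d5 = 11/3
d6 = 6
d7 = 1/10
d8 = 40/3
d9 = 40/9
d10 = 5/3
endpoint = (62/5, -182/45)

Apply edit: d1 := 2/5
  d5 = 7 - d2 = 11/3
  d6 = d4*3 = 6
  d7 = d1/4 = 1/10
  d8 = d2*4 = 40/3
  d9 = d8/3 = 40/9
  d10 = d2/2 = 5/3
Walk from origin (0, 0):
  seg 1: right by d8 = 40/3 → (40/3, 0)
  seg 2: down by d9 = 40/9 → (40/3, -40/9)
  seg 3: right by d3 = 3 → (49/3, -40/9)
  seg 4: left by d6 = 6 → (31/3, -40/9)
  seg 5: right by d1 = 2/5 → (161/15, -40/9)
  seg 6: up by d1 = 2/5 → (161/15, -182/45)
  seg 7: right by d10 = 5/3 → (62/5, -182/45)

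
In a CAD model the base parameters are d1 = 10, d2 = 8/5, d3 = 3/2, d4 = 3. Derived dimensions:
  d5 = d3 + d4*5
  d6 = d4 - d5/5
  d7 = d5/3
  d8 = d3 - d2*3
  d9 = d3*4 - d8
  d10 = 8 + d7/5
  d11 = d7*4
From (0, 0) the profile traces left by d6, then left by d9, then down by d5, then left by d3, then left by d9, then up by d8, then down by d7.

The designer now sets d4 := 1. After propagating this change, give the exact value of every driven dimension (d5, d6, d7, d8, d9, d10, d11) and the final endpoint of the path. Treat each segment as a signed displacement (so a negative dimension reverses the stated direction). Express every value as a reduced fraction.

Apply edit: d4 := 1
  d5 = d3 + d4*5 = 13/2
  d6 = d4 - d5/5 = -3/10
  d7 = d5/3 = 13/6
  d8 = d3 - d2*3 = -33/10
  d9 = d3*4 - d8 = 93/10
  d10 = 8 + d7/5 = 253/30
  d11 = d7*4 = 26/3
Walk from origin (0, 0):
  seg 1: left by d6 = -3/10 → (3/10, 0)
  seg 2: left by d9 = 93/10 → (-9, 0)
  seg 3: down by d5 = 13/2 → (-9, -13/2)
  seg 4: left by d3 = 3/2 → (-21/2, -13/2)
  seg 5: left by d9 = 93/10 → (-99/5, -13/2)
  seg 6: up by d8 = -33/10 → (-99/5, -49/5)
  seg 7: down by d7 = 13/6 → (-99/5, -359/30)

d5 = 13/2
d6 = -3/10
d7 = 13/6
d8 = -33/10
d9 = 93/10
d10 = 253/30
d11 = 26/3
endpoint = (-99/5, -359/30)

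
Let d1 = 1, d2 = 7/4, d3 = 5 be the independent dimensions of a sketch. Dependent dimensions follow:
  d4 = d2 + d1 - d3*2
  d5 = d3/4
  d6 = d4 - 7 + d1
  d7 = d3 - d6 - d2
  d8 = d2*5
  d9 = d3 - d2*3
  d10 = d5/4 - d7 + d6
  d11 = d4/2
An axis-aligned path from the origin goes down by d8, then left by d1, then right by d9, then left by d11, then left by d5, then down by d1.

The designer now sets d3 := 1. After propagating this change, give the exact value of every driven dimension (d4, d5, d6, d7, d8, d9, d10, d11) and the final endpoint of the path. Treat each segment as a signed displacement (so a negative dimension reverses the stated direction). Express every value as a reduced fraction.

Apply edit: d3 := 1
  d4 = d2 + d1 - d3*2 = 3/4
  d5 = d3/4 = 1/4
  d6 = d4 - 7 + d1 = -21/4
  d7 = d3 - d6 - d2 = 9/2
  d8 = d2*5 = 35/4
  d9 = d3 - d2*3 = -17/4
  d10 = d5/4 - d7 + d6 = -155/16
  d11 = d4/2 = 3/8
Walk from origin (0, 0):
  seg 1: down by d8 = 35/4 → (0, -35/4)
  seg 2: left by d1 = 1 → (-1, -35/4)
  seg 3: right by d9 = -17/4 → (-21/4, -35/4)
  seg 4: left by d11 = 3/8 → (-45/8, -35/4)
  seg 5: left by d5 = 1/4 → (-47/8, -35/4)
  seg 6: down by d1 = 1 → (-47/8, -39/4)

d4 = 3/4
d5 = 1/4
d6 = -21/4
d7 = 9/2
d8 = 35/4
d9 = -17/4
d10 = -155/16
d11 = 3/8
endpoint = (-47/8, -39/4)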